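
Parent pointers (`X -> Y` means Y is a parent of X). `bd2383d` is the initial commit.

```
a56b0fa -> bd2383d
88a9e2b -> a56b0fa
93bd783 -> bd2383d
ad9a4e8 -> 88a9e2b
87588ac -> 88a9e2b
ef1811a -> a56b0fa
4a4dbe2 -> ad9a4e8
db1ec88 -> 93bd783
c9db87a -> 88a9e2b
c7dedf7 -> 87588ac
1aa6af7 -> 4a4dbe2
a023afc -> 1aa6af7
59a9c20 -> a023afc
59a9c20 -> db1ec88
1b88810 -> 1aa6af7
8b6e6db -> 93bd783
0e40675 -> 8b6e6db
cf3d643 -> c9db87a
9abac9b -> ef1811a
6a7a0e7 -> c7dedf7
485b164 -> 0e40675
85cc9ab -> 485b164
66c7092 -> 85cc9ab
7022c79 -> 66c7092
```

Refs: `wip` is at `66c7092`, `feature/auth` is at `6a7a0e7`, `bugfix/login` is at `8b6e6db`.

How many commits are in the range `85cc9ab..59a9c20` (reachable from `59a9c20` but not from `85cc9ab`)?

8

Reachable from 59a9c20: {1aa6af7, 4a4dbe2, 59a9c20, 88a9e2b, 93bd783, a023afc, a56b0fa, ad9a4e8, bd2383d, db1ec88}.
Reachable from 85cc9ab: {0e40675, 485b164, 85cc9ab, 8b6e6db, 93bd783, bd2383d}.
In 59a9c20's history but not 85cc9ab's: {1aa6af7, 4a4dbe2, 59a9c20, 88a9e2b, a023afc, a56b0fa, ad9a4e8, db1ec88} — 8 commits.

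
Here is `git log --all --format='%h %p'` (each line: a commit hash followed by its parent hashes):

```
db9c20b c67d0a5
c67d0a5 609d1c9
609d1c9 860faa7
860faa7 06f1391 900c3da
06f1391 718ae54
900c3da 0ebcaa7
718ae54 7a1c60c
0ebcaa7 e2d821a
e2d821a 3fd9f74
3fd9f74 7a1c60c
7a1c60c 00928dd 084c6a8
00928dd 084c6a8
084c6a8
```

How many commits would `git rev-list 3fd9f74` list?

4

Walking parent pointers from 3fd9f74: reachable set = {00928dd, 084c6a8, 3fd9f74, 7a1c60c}.
That is 4 commits.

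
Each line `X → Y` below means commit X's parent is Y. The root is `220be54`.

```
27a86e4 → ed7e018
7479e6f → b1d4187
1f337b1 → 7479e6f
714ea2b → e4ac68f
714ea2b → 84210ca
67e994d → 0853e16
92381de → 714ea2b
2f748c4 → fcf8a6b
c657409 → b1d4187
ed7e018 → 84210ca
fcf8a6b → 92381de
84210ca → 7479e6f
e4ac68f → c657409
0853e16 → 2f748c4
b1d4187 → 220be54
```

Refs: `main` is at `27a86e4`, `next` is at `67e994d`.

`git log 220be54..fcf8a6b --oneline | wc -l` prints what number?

Reachable from fcf8a6b: {220be54, 714ea2b, 7479e6f, 84210ca, 92381de, b1d4187, c657409, e4ac68f, fcf8a6b}.
Reachable from 220be54: {220be54}.
In fcf8a6b's history but not 220be54's: {714ea2b, 7479e6f, 84210ca, 92381de, b1d4187, c657409, e4ac68f, fcf8a6b} — 8 commits.

8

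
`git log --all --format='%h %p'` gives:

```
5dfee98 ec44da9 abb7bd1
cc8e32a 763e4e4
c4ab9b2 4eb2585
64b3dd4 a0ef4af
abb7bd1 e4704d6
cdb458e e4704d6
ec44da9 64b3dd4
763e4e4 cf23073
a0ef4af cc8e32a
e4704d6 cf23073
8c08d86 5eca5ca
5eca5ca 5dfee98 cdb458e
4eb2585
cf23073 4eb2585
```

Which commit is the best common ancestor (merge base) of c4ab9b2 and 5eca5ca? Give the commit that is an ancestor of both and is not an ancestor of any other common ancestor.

4eb2585

Ancestors of c4ab9b2: {4eb2585, c4ab9b2}.
Ancestors of 5eca5ca: {4eb2585, 5dfee98, 5eca5ca, 64b3dd4, 763e4e4, a0ef4af, abb7bd1, cc8e32a, cdb458e, cf23073, e4704d6, ec44da9}.
Common ancestors: {4eb2585}.
The only common ancestor is 4eb2585, so it is the merge base.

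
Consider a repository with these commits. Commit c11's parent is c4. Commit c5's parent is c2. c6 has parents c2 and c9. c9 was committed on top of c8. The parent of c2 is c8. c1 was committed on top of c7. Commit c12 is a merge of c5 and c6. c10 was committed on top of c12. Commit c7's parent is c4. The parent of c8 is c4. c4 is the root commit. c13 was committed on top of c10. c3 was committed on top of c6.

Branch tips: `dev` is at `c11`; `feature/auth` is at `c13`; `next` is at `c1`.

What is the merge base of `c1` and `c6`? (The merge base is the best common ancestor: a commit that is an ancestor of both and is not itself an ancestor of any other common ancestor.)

Ancestors of c1: {c1, c4, c7}.
Ancestors of c6: {c2, c4, c6, c8, c9}.
Common ancestors: {c4}.
The only common ancestor is c4, so it is the merge base.

c4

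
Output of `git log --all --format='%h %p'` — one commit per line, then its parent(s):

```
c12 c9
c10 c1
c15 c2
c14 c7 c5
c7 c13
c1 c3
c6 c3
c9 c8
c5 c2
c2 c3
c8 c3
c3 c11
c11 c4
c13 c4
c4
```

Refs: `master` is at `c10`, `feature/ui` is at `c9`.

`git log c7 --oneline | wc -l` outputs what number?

3

Walking parent pointers from c7: reachable set = {c13, c4, c7}.
That is 3 commits.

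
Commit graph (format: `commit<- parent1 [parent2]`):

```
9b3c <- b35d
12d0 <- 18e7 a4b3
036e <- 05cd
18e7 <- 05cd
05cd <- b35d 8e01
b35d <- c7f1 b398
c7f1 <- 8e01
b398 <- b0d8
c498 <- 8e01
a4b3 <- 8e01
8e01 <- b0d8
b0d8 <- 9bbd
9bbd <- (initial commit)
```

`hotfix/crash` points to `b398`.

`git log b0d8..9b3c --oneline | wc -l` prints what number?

Reachable from 9b3c: {8e01, 9b3c, 9bbd, b0d8, b35d, b398, c7f1}.
Reachable from b0d8: {9bbd, b0d8}.
In 9b3c's history but not b0d8's: {8e01, 9b3c, b35d, b398, c7f1} — 5 commits.

5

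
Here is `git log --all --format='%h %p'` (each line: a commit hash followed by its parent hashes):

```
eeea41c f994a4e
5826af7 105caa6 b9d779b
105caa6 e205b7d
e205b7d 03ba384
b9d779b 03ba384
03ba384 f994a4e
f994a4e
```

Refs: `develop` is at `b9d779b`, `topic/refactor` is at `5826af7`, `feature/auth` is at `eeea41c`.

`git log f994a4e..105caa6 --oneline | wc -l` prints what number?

3

Reachable from 105caa6: {03ba384, 105caa6, e205b7d, f994a4e}.
Reachable from f994a4e: {f994a4e}.
In 105caa6's history but not f994a4e's: {03ba384, 105caa6, e205b7d} — 3 commits.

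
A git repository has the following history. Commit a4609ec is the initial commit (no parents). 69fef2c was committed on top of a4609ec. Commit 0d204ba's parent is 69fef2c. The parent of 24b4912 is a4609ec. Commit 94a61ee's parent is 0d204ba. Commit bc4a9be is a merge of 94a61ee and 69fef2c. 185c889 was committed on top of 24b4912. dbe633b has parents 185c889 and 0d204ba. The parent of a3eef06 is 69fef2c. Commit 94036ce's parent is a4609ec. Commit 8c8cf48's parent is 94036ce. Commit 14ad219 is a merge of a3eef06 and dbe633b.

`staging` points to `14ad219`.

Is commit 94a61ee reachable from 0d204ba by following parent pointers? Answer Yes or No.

No

Ancestors of 0d204ba: {0d204ba, 69fef2c, a4609ec}.
94a61ee is not in that set, so it is not an ancestor of 0d204ba.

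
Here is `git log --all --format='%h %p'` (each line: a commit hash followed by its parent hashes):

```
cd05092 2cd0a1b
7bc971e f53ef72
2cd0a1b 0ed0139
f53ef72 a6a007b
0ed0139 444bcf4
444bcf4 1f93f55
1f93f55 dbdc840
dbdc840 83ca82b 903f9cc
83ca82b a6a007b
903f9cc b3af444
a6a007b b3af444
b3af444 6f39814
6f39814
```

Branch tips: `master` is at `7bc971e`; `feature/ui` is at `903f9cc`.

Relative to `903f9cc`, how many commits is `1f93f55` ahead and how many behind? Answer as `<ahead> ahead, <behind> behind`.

4 ahead, 0 behind

Reachable from 1f93f55: {1f93f55, 6f39814, 83ca82b, 903f9cc, a6a007b, b3af444, dbdc840}.
Reachable from 903f9cc: {6f39814, 903f9cc, b3af444}.
Only in 1f93f55's history (ahead): {1f93f55, 83ca82b, a6a007b, dbdc840} — 4.
Only in 903f9cc's history (behind): {} — 0.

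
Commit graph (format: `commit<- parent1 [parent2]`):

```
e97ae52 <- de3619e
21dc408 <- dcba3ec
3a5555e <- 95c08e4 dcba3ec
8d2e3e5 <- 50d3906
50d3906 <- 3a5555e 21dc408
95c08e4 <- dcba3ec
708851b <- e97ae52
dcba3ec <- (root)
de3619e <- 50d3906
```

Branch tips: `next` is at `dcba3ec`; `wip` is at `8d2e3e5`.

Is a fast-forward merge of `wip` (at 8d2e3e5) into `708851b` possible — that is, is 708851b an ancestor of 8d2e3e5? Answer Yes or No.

A fast-forward from 708851b to 8d2e3e5 is possible iff 708851b is an ancestor of 8d2e3e5.
Ancestors of 8d2e3e5: {21dc408, 3a5555e, 50d3906, 8d2e3e5, 95c08e4, dcba3ec}.
708851b is not among them, so fast-forward is not possible.

No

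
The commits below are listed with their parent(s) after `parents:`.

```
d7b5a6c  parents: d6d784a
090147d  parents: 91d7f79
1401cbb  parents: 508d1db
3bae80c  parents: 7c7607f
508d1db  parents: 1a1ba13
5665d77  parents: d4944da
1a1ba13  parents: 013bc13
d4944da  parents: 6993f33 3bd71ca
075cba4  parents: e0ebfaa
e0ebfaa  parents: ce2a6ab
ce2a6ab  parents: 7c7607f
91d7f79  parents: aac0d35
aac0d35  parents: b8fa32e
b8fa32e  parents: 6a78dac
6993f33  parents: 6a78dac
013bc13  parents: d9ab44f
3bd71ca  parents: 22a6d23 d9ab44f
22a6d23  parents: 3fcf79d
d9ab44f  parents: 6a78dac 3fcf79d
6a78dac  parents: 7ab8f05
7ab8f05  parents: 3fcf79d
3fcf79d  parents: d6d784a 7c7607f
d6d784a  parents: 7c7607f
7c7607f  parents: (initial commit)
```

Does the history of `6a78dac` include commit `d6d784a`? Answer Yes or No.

Ancestors of 6a78dac (commits reachable by following parents): {3fcf79d, 6a78dac, 7ab8f05, 7c7607f, d6d784a}.
d6d784a is in that set, so it is an ancestor of 6a78dac.

Yes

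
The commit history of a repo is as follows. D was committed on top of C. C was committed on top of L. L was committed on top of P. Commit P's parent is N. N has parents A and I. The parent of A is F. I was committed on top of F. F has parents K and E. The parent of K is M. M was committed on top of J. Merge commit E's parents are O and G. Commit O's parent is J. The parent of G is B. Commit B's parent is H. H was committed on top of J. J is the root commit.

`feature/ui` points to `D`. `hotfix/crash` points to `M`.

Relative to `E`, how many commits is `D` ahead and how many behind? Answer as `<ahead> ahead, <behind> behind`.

Reachable from D: {A, B, C, D, E, F, G, H, I, J, K, L, M, N, O, P}.
Reachable from E: {B, E, G, H, J, O}.
Only in D's history (ahead): {A, C, D, F, I, K, L, M, N, P} — 10.
Only in E's history (behind): {} — 0.

10 ahead, 0 behind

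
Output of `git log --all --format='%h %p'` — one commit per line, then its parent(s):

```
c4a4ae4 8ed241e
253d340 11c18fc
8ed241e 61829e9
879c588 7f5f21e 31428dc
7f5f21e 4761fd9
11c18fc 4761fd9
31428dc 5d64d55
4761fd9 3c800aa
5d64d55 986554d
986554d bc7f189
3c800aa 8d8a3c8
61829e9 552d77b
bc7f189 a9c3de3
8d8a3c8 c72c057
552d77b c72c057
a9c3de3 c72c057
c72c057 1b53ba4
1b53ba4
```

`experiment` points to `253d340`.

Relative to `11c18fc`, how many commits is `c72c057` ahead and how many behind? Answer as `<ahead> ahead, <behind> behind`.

0 ahead, 4 behind

Reachable from c72c057: {1b53ba4, c72c057}.
Reachable from 11c18fc: {11c18fc, 1b53ba4, 3c800aa, 4761fd9, 8d8a3c8, c72c057}.
Only in c72c057's history (ahead): {} — 0.
Only in 11c18fc's history (behind): {11c18fc, 3c800aa, 4761fd9, 8d8a3c8} — 4.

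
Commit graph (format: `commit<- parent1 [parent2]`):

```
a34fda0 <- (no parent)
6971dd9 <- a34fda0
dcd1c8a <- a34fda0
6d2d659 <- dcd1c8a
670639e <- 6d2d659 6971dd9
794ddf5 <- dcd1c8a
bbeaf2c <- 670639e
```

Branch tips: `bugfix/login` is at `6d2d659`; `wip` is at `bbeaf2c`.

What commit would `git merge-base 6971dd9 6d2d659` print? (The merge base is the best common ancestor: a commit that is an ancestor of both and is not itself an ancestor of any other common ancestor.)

Ancestors of 6971dd9: {6971dd9, a34fda0}.
Ancestors of 6d2d659: {6d2d659, a34fda0, dcd1c8a}.
Common ancestors: {a34fda0}.
The only common ancestor is a34fda0, so it is the merge base.

a34fda0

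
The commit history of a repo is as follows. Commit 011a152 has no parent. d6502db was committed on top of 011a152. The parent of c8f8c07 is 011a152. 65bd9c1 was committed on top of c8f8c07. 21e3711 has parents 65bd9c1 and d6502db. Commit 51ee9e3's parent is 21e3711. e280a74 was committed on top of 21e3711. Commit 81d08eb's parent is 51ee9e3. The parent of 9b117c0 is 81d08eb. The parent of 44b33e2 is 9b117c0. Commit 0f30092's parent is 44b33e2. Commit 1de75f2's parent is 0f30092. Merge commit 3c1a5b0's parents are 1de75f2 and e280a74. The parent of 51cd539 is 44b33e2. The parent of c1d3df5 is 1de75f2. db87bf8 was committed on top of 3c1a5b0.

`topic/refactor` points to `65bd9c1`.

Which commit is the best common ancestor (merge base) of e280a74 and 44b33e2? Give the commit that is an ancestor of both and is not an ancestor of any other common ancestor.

21e3711

Ancestors of e280a74: {011a152, 21e3711, 65bd9c1, c8f8c07, d6502db, e280a74}.
Ancestors of 44b33e2: {011a152, 21e3711, 44b33e2, 51ee9e3, 65bd9c1, 81d08eb, 9b117c0, c8f8c07, d6502db}.
Common ancestors: {011a152, 21e3711, 65bd9c1, c8f8c07, d6502db}.
Among these, 21e3711 is not an ancestor of any other common ancestor — it is the merge base.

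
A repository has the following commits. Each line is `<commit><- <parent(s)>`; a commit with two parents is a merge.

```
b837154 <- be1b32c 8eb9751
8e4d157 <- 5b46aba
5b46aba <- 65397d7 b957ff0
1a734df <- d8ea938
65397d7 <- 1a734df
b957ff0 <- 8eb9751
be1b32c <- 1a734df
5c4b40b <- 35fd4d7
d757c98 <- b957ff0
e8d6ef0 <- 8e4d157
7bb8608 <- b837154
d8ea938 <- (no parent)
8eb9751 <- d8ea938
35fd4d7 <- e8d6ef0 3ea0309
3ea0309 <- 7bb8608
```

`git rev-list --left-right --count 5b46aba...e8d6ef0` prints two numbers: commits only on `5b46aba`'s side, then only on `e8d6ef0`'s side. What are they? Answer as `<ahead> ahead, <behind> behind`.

Reachable from 5b46aba: {1a734df, 5b46aba, 65397d7, 8eb9751, b957ff0, d8ea938}.
Reachable from e8d6ef0: {1a734df, 5b46aba, 65397d7, 8e4d157, 8eb9751, b957ff0, d8ea938, e8d6ef0}.
Only in 5b46aba's history (ahead): {} — 0.
Only in e8d6ef0's history (behind): {8e4d157, e8d6ef0} — 2.

0 ahead, 2 behind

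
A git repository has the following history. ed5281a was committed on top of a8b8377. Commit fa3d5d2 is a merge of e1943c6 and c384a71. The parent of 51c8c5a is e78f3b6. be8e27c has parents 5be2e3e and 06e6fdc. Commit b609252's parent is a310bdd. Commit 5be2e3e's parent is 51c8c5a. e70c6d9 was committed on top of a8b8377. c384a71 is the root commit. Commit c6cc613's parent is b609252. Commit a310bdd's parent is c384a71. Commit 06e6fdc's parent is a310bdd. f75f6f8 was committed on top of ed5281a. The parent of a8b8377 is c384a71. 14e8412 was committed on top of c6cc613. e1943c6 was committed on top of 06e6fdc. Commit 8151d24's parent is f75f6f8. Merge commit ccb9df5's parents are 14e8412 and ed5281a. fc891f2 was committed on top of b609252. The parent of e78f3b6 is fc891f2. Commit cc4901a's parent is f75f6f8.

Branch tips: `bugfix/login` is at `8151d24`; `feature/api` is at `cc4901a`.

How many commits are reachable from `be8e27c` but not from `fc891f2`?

Reachable from be8e27c: {06e6fdc, 51c8c5a, 5be2e3e, a310bdd, b609252, be8e27c, c384a71, e78f3b6, fc891f2}.
Reachable from fc891f2: {a310bdd, b609252, c384a71, fc891f2}.
In be8e27c's history but not fc891f2's: {06e6fdc, 51c8c5a, 5be2e3e, be8e27c, e78f3b6} — 5 commits.

5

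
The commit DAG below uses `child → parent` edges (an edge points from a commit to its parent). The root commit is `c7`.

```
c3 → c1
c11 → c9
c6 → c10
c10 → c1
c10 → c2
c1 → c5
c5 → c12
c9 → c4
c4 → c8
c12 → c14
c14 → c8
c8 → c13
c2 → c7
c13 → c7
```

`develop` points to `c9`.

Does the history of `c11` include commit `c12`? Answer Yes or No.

No

Ancestors of c11: {c11, c13, c4, c7, c8, c9}.
c12 is not in that set, so it is not an ancestor of c11.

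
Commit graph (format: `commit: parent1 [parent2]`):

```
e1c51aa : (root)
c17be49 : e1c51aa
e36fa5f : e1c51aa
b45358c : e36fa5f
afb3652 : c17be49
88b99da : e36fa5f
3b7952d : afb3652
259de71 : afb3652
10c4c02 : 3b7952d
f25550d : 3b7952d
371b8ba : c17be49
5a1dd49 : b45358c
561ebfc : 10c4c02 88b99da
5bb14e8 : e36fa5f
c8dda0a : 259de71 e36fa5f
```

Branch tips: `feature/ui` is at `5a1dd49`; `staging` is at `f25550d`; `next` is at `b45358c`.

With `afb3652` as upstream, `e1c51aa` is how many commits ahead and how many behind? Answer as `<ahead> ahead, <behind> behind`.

Reachable from e1c51aa: {e1c51aa}.
Reachable from afb3652: {afb3652, c17be49, e1c51aa}.
Only in e1c51aa's history (ahead): {} — 0.
Only in afb3652's history (behind): {afb3652, c17be49} — 2.

0 ahead, 2 behind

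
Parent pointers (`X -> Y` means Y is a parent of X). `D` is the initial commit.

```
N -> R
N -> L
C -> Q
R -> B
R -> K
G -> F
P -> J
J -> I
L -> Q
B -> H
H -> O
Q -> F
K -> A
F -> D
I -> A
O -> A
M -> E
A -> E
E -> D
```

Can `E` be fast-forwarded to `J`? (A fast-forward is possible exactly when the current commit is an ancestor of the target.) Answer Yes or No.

A fast-forward from E to J is possible iff E is an ancestor of J.
Ancestors of J: {A, D, E, I, J}.
E is among them, so fast-forward is possible.

Yes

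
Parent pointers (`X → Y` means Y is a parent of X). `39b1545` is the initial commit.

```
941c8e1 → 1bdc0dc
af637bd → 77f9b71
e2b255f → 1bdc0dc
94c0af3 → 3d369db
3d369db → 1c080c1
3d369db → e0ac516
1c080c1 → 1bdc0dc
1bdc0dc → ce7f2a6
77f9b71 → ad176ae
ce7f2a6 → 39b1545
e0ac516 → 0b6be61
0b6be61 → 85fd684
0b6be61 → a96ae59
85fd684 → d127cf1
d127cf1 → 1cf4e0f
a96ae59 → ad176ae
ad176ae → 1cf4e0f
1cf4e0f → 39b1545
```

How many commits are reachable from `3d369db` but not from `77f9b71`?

Reachable from 3d369db: {0b6be61, 1bdc0dc, 1c080c1, 1cf4e0f, 39b1545, 3d369db, 85fd684, a96ae59, ad176ae, ce7f2a6, d127cf1, e0ac516}.
Reachable from 77f9b71: {1cf4e0f, 39b1545, 77f9b71, ad176ae}.
In 3d369db's history but not 77f9b71's: {0b6be61, 1bdc0dc, 1c080c1, 3d369db, 85fd684, a96ae59, ce7f2a6, d127cf1, e0ac516} — 9 commits.

9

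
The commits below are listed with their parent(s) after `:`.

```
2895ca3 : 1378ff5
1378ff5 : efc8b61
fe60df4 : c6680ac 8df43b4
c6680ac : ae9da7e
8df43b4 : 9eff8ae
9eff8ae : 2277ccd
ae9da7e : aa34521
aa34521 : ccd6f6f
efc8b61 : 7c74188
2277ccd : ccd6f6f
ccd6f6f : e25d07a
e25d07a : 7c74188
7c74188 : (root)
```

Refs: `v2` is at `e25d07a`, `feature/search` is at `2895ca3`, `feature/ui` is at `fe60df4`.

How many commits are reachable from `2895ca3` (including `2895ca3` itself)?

Walking parent pointers from 2895ca3: reachable set = {1378ff5, 2895ca3, 7c74188, efc8b61}.
That is 4 commits.

4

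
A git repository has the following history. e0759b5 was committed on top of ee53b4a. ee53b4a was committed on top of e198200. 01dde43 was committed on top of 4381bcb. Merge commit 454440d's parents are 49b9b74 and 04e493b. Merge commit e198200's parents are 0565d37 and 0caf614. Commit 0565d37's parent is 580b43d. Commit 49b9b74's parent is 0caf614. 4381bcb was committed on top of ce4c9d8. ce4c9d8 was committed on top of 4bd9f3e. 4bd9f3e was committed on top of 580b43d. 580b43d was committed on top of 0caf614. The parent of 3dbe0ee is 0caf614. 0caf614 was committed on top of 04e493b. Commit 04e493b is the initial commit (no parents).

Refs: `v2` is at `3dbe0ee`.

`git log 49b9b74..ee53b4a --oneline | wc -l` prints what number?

4

Reachable from ee53b4a: {04e493b, 0565d37, 0caf614, 580b43d, e198200, ee53b4a}.
Reachable from 49b9b74: {04e493b, 0caf614, 49b9b74}.
In ee53b4a's history but not 49b9b74's: {0565d37, 580b43d, e198200, ee53b4a} — 4 commits.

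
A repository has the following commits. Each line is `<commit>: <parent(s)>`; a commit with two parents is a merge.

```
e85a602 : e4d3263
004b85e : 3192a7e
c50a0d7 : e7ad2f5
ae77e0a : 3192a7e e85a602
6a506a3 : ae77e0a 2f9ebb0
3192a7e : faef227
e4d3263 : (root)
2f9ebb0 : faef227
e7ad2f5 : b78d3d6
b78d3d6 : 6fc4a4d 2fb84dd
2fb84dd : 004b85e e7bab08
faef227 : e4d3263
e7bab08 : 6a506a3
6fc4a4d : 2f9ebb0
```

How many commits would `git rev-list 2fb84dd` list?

Walking parent pointers from 2fb84dd: reachable set = {004b85e, 2f9ebb0, 2fb84dd, 3192a7e, 6a506a3, ae77e0a, e4d3263, e7bab08, e85a602, faef227}.
That is 10 commits.

10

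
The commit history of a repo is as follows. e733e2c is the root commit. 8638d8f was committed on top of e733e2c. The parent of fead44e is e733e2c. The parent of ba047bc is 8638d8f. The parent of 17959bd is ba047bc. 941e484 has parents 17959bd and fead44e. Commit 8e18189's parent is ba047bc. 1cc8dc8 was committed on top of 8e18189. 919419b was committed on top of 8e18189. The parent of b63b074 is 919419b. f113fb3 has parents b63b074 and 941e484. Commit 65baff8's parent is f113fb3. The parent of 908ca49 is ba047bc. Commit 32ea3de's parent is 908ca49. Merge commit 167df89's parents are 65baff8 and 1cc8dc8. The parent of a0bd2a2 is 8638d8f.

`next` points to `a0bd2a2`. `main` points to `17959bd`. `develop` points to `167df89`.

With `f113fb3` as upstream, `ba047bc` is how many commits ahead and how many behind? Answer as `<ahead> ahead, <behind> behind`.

0 ahead, 7 behind

Reachable from ba047bc: {8638d8f, ba047bc, e733e2c}.
Reachable from f113fb3: {17959bd, 8638d8f, 8e18189, 919419b, 941e484, b63b074, ba047bc, e733e2c, f113fb3, fead44e}.
Only in ba047bc's history (ahead): {} — 0.
Only in f113fb3's history (behind): {17959bd, 8e18189, 919419b, 941e484, b63b074, f113fb3, fead44e} — 7.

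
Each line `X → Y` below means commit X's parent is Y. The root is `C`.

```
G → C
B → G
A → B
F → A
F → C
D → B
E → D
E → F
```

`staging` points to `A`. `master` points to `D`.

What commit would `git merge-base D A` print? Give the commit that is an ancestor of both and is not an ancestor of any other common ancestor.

B

Ancestors of D: {B, C, D, G}.
Ancestors of A: {A, B, C, G}.
Common ancestors: {B, C, G}.
Among these, B is not an ancestor of any other common ancestor — it is the merge base.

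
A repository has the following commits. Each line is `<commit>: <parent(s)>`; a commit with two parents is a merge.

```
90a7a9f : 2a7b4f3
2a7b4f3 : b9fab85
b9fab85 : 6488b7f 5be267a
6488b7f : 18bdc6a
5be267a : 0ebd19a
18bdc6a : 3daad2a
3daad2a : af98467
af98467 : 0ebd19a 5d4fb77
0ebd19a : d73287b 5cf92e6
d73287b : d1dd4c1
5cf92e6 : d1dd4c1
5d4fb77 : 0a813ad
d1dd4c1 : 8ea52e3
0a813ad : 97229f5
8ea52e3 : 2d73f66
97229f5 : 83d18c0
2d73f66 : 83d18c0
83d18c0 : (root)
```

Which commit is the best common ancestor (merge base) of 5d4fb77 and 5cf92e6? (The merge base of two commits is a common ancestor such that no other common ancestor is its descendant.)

83d18c0

Ancestors of 5d4fb77: {0a813ad, 5d4fb77, 83d18c0, 97229f5}.
Ancestors of 5cf92e6: {2d73f66, 5cf92e6, 83d18c0, 8ea52e3, d1dd4c1}.
Common ancestors: {83d18c0}.
The only common ancestor is 83d18c0, so it is the merge base.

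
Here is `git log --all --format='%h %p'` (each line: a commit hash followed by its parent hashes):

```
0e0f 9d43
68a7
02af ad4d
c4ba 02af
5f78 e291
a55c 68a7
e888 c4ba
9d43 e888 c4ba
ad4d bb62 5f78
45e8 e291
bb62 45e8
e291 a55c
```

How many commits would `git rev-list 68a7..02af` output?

7

Reachable from 02af: {02af, 45e8, 5f78, 68a7, a55c, ad4d, bb62, e291}.
Reachable from 68a7: {68a7}.
In 02af's history but not 68a7's: {02af, 45e8, 5f78, a55c, ad4d, bb62, e291} — 7 commits.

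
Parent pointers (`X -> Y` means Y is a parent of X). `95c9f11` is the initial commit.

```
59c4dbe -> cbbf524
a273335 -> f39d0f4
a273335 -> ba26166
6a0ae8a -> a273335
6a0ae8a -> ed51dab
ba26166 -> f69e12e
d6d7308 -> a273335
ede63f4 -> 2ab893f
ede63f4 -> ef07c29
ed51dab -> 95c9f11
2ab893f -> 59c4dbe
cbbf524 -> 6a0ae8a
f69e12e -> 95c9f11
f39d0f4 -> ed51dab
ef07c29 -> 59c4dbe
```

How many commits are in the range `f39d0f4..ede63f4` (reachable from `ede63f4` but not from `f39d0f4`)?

Reachable from ede63f4: {2ab893f, 59c4dbe, 6a0ae8a, 95c9f11, a273335, ba26166, cbbf524, ed51dab, ede63f4, ef07c29, f39d0f4, f69e12e}.
Reachable from f39d0f4: {95c9f11, ed51dab, f39d0f4}.
In ede63f4's history but not f39d0f4's: {2ab893f, 59c4dbe, 6a0ae8a, a273335, ba26166, cbbf524, ede63f4, ef07c29, f69e12e} — 9 commits.

9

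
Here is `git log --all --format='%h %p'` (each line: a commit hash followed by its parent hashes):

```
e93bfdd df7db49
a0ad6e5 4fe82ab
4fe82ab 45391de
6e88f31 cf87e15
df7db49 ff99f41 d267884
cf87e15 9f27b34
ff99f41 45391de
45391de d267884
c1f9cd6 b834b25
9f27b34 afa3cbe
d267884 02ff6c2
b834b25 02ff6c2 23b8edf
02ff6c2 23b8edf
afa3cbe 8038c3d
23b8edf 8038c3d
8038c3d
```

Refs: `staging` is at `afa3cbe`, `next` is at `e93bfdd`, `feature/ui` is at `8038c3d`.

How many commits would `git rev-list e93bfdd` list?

8

Walking parent pointers from e93bfdd: reachable set = {02ff6c2, 23b8edf, 45391de, 8038c3d, d267884, df7db49, e93bfdd, ff99f41}.
That is 8 commits.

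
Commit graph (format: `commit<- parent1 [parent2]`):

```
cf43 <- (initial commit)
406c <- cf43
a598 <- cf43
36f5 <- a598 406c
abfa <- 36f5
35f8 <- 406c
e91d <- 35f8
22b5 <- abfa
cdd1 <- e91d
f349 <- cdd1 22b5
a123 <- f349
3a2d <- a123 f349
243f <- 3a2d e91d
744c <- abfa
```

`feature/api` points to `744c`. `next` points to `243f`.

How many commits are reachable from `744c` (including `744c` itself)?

6

Walking parent pointers from 744c: reachable set = {36f5, 406c, 744c, a598, abfa, cf43}.
That is 6 commits.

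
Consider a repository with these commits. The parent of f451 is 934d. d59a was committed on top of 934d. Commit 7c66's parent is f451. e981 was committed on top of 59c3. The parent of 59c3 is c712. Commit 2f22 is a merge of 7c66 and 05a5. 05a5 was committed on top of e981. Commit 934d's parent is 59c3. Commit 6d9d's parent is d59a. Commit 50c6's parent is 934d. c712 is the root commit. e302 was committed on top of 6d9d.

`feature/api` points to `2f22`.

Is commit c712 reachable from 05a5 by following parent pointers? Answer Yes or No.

Ancestors of 05a5 (commits reachable by following parents): {05a5, 59c3, c712, e981}.
c712 is in that set, so it is an ancestor of 05a5.

Yes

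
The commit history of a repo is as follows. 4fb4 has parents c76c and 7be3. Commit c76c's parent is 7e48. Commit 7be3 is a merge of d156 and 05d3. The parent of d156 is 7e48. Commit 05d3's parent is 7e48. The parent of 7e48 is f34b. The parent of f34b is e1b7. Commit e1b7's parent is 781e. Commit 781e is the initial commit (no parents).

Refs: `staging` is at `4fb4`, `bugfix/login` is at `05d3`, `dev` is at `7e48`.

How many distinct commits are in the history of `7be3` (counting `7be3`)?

Walking parent pointers from 7be3: reachable set = {05d3, 781e, 7be3, 7e48, d156, e1b7, f34b}.
That is 7 commits.

7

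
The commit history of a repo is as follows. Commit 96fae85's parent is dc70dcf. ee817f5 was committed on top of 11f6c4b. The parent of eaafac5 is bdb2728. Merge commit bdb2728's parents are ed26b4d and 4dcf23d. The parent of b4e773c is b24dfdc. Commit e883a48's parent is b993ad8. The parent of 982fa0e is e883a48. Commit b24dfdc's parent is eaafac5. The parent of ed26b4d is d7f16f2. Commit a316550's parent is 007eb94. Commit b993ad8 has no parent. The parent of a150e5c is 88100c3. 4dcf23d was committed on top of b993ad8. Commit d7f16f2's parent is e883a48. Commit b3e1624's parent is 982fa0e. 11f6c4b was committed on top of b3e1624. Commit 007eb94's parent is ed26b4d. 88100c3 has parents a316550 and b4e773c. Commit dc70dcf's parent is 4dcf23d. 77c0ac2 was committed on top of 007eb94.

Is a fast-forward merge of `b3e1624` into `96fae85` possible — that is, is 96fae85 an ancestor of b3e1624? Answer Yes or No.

No

A fast-forward from 96fae85 to b3e1624 is possible iff 96fae85 is an ancestor of b3e1624.
Ancestors of b3e1624: {982fa0e, b3e1624, b993ad8, e883a48}.
96fae85 is not among them, so fast-forward is not possible.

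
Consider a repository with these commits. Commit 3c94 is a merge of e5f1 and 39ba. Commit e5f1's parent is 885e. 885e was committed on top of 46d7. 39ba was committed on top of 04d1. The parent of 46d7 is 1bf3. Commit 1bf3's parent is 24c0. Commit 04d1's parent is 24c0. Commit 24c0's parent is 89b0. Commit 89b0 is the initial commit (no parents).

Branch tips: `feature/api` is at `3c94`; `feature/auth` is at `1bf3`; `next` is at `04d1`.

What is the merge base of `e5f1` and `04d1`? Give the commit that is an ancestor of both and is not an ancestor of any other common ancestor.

Ancestors of e5f1: {1bf3, 24c0, 46d7, 885e, 89b0, e5f1}.
Ancestors of 04d1: {04d1, 24c0, 89b0}.
Common ancestors: {24c0, 89b0}.
Among these, 24c0 is not an ancestor of any other common ancestor — it is the merge base.

24c0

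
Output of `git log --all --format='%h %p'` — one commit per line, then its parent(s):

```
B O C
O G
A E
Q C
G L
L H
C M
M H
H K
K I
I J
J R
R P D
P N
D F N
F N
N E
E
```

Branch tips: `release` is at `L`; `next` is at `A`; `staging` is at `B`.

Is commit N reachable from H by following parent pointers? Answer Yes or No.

Yes

Ancestors of H (commits reachable by following parents): {D, E, F, H, I, J, K, N, P, R}.
N is in that set, so it is an ancestor of H.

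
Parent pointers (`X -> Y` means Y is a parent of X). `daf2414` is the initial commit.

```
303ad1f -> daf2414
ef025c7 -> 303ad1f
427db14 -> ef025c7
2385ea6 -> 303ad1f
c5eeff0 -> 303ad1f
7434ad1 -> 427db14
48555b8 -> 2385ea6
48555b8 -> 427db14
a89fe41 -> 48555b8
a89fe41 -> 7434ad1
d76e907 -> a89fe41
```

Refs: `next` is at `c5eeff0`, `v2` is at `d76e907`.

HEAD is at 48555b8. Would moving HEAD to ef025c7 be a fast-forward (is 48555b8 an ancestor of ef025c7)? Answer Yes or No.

No

A fast-forward from 48555b8 to ef025c7 is possible iff 48555b8 is an ancestor of ef025c7.
Ancestors of ef025c7: {303ad1f, daf2414, ef025c7}.
48555b8 is not among them, so fast-forward is not possible.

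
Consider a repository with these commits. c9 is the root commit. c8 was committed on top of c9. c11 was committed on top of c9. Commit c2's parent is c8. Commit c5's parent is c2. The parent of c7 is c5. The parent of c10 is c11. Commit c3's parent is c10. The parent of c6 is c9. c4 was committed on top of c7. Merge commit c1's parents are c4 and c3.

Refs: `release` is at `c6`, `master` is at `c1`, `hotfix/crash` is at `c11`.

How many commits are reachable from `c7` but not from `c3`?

4

Reachable from c7: {c2, c5, c7, c8, c9}.
Reachable from c3: {c10, c11, c3, c9}.
In c7's history but not c3's: {c2, c5, c7, c8} — 4 commits.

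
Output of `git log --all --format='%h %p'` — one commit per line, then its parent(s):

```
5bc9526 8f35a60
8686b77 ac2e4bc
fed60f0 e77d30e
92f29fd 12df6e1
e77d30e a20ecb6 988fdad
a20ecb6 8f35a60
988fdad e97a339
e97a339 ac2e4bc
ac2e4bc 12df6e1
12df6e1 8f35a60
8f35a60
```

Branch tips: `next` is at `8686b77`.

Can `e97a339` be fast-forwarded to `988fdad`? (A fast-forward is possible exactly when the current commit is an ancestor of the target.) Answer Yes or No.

Yes

A fast-forward from e97a339 to 988fdad is possible iff e97a339 is an ancestor of 988fdad.
Ancestors of 988fdad: {12df6e1, 8f35a60, 988fdad, ac2e4bc, e97a339}.
e97a339 is among them, so fast-forward is possible.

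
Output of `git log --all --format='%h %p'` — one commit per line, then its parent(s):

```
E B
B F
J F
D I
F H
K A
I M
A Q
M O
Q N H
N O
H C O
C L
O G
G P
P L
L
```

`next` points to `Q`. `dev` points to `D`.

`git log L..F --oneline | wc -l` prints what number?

Reachable from F: {C, F, G, H, L, O, P}.
Reachable from L: {L}.
In F's history but not L's: {C, F, G, H, O, P} — 6 commits.

6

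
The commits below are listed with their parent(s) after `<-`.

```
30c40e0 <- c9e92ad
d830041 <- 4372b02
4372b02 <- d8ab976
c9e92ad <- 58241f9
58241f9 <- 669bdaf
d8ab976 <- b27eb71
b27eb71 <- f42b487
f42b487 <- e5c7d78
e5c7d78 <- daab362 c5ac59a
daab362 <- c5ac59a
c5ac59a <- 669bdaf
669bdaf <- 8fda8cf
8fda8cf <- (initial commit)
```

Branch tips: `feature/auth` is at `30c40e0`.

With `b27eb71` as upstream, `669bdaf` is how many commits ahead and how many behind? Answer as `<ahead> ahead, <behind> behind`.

Reachable from 669bdaf: {669bdaf, 8fda8cf}.
Reachable from b27eb71: {669bdaf, 8fda8cf, b27eb71, c5ac59a, daab362, e5c7d78, f42b487}.
Only in 669bdaf's history (ahead): {} — 0.
Only in b27eb71's history (behind): {b27eb71, c5ac59a, daab362, e5c7d78, f42b487} — 5.

0 ahead, 5 behind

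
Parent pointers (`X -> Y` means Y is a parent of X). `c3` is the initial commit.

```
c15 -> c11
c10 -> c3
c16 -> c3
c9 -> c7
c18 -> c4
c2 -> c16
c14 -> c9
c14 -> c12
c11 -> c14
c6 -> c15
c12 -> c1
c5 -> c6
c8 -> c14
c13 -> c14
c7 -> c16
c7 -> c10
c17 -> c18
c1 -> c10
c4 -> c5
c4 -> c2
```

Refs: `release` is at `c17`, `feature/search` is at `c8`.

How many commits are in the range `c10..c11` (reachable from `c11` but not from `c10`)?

Reachable from c11: {c1, c10, c11, c12, c14, c16, c3, c7, c9}.
Reachable from c10: {c10, c3}.
In c11's history but not c10's: {c1, c11, c12, c14, c16, c7, c9} — 7 commits.

7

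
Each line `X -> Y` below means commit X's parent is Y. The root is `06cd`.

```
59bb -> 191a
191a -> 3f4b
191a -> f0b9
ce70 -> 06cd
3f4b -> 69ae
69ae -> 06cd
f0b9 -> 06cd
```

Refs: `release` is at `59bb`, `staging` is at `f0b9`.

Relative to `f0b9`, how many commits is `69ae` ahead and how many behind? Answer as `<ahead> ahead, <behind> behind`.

Reachable from 69ae: {06cd, 69ae}.
Reachable from f0b9: {06cd, f0b9}.
Only in 69ae's history (ahead): {69ae} — 1.
Only in f0b9's history (behind): {f0b9} — 1.

1 ahead, 1 behind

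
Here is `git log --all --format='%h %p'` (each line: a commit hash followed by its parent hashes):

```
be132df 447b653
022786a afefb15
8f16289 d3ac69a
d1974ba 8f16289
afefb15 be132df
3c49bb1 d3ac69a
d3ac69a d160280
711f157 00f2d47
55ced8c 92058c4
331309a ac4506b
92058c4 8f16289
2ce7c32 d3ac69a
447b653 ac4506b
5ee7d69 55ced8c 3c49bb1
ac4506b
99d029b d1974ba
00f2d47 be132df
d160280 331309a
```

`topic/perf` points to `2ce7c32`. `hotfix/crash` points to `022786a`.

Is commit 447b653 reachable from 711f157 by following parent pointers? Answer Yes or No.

Yes

Ancestors of 711f157 (commits reachable by following parents): {00f2d47, 447b653, 711f157, ac4506b, be132df}.
447b653 is in that set, so it is an ancestor of 711f157.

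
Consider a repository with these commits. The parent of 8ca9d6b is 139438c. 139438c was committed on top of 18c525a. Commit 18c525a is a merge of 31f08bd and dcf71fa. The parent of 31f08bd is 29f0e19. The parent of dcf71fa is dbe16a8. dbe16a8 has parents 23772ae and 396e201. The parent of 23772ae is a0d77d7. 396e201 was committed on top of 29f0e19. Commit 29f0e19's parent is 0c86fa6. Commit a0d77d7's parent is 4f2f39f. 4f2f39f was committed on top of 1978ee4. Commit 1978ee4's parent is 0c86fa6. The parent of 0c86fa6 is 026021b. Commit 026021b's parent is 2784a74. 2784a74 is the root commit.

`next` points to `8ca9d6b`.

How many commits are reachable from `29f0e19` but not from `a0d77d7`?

Reachable from 29f0e19: {026021b, 0c86fa6, 2784a74, 29f0e19}.
Reachable from a0d77d7: {026021b, 0c86fa6, 1978ee4, 2784a74, 4f2f39f, a0d77d7}.
In 29f0e19's history but not a0d77d7's: {29f0e19} — 1 commit.

1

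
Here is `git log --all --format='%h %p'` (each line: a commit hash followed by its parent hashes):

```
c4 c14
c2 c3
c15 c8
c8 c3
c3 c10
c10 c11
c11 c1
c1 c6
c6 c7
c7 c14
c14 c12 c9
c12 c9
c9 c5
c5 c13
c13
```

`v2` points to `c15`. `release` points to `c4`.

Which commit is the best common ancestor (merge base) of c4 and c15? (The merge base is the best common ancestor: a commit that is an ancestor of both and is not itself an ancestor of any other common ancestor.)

c14

Ancestors of c4: {c12, c13, c14, c4, c5, c9}.
Ancestors of c15: {c1, c10, c11, c12, c13, c14, c15, c3, c5, c6, c7, c8, c9}.
Common ancestors: {c12, c13, c14, c5, c9}.
Among these, c14 is not an ancestor of any other common ancestor — it is the merge base.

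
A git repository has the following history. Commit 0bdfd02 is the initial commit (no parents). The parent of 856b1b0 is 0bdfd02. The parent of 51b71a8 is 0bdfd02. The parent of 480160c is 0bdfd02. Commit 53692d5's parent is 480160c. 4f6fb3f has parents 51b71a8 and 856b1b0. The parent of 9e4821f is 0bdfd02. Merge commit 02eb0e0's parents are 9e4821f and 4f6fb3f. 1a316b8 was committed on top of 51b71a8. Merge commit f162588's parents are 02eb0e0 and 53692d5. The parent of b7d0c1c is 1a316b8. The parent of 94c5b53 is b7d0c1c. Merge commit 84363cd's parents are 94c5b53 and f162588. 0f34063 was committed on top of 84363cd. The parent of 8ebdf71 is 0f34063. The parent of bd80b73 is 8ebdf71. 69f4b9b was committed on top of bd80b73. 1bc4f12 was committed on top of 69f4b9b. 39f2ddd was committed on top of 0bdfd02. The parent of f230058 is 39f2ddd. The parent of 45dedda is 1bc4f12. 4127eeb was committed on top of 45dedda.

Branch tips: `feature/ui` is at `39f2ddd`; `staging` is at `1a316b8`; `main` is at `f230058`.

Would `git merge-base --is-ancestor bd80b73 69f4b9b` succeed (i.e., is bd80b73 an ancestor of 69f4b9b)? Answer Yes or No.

Yes

Ancestors of 69f4b9b (commits reachable by following parents): {02eb0e0, 0bdfd02, 0f34063, 1a316b8, 480160c, 4f6fb3f, 51b71a8, 53692d5, 69f4b9b, 84363cd, 856b1b0, 8ebdf71, 94c5b53, 9e4821f, b7d0c1c, bd80b73, f162588}.
bd80b73 is in that set, so it is an ancestor of 69f4b9b.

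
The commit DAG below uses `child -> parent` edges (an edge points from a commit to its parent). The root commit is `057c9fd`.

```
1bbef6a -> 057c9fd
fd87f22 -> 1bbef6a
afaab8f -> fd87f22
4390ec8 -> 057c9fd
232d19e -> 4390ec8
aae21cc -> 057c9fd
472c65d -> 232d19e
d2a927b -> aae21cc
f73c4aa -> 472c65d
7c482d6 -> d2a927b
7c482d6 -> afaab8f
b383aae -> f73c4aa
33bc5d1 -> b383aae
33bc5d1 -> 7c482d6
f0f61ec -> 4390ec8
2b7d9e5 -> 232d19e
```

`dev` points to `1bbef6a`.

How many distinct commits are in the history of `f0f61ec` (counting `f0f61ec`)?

Walking parent pointers from f0f61ec: reachable set = {057c9fd, 4390ec8, f0f61ec}.
That is 3 commits.

3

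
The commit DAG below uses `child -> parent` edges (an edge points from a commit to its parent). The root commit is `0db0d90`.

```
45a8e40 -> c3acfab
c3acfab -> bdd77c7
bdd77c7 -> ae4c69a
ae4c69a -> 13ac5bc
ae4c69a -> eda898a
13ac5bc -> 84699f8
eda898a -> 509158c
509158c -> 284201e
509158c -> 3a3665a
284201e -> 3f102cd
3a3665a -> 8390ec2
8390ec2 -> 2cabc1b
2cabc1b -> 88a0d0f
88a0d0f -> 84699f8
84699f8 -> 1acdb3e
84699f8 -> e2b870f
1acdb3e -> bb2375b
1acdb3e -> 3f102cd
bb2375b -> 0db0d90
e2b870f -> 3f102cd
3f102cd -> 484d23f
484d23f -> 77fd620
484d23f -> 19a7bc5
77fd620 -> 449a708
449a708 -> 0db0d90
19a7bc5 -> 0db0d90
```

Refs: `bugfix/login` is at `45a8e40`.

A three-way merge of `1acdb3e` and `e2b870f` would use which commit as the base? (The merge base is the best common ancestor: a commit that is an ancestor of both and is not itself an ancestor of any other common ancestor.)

3f102cd

Ancestors of 1acdb3e: {0db0d90, 19a7bc5, 1acdb3e, 3f102cd, 449a708, 484d23f, 77fd620, bb2375b}.
Ancestors of e2b870f: {0db0d90, 19a7bc5, 3f102cd, 449a708, 484d23f, 77fd620, e2b870f}.
Common ancestors: {0db0d90, 19a7bc5, 3f102cd, 449a708, 484d23f, 77fd620}.
Among these, 3f102cd is not an ancestor of any other common ancestor — it is the merge base.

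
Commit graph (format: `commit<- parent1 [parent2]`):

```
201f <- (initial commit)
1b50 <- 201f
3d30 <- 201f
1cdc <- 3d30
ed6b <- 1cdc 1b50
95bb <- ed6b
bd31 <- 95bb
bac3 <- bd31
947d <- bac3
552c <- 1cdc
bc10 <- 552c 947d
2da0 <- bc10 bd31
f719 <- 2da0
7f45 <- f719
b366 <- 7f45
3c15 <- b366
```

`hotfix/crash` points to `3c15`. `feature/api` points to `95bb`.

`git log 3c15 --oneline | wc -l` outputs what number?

16

Walking parent pointers from 3c15: reachable set = {1b50, 1cdc, 201f, 2da0, 3c15, 3d30, 552c, 7f45, 947d, 95bb, b366, bac3, bc10, bd31, ed6b, f719}.
That is 16 commits.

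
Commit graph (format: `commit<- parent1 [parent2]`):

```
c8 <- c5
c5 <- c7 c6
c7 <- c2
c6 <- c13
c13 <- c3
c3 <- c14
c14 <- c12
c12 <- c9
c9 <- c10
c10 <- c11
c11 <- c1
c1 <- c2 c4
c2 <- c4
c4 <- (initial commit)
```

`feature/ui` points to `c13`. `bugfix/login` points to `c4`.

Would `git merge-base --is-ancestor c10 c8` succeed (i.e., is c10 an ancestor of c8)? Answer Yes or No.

Ancestors of c8 (commits reachable by following parents): {c1, c10, c11, c12, c13, c14, c2, c3, c4, c5, c6, c7, c8, c9}.
c10 is in that set, so it is an ancestor of c8.

Yes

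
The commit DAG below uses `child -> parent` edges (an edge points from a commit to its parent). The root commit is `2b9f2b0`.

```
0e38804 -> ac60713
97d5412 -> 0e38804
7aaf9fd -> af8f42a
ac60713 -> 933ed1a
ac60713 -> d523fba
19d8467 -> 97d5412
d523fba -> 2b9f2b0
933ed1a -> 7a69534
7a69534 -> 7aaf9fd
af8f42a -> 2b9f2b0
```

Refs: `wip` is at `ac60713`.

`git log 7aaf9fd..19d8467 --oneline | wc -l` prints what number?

Reachable from 19d8467: {0e38804, 19d8467, 2b9f2b0, 7a69534, 7aaf9fd, 933ed1a, 97d5412, ac60713, af8f42a, d523fba}.
Reachable from 7aaf9fd: {2b9f2b0, 7aaf9fd, af8f42a}.
In 19d8467's history but not 7aaf9fd's: {0e38804, 19d8467, 7a69534, 933ed1a, 97d5412, ac60713, d523fba} — 7 commits.

7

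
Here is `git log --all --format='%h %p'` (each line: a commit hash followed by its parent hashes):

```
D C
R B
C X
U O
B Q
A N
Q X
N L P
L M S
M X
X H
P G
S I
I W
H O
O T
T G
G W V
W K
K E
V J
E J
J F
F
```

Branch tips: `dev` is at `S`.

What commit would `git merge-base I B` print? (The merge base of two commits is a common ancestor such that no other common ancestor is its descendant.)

Ancestors of I: {E, F, I, J, K, W}.
Ancestors of B: {B, E, F, G, H, J, K, O, Q, T, V, W, X}.
Common ancestors: {E, F, J, K, W}.
Among these, W is not an ancestor of any other common ancestor — it is the merge base.

W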